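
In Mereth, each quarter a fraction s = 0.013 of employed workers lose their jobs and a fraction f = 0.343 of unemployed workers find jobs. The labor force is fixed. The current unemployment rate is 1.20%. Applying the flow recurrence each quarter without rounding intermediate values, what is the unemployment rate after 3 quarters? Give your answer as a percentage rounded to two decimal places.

With a fixed labor force, u_{t+1} = u_t + s·(1−u_t) − f·u_t = u_t·(1−s−f) + s.
Here 1−s−f = 0.644 and s = 0.013.
u_1 = 0.012000 × 0.644 + 0.013 = 0.020728.
u_2 = 0.020728 × 0.644 + 0.013 = 0.026349.
u_3 = 0.026349 × 0.644 + 0.013 = 0.029969.

Unemployment rate after three quarters ≈ 3.00%.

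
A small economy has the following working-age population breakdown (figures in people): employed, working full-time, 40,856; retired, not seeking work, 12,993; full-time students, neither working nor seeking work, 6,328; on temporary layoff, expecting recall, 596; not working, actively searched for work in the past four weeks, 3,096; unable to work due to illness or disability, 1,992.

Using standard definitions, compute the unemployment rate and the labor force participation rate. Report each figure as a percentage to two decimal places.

Employed = 40,856.
Unemployed = 596 + 3,096 = 3,692 (jobless and actively searching, or on temporary layoff).
Labor force = 40,856 + 3,692 = 44,548.
Not in labor force = 12,993 + 6,328 + 1,992 = 21,313 (those not working and not actively searching are outside the labor force).
Civilian working-age population = 44,548 + 21,313 = 65,861.
Unemployment rate = 3,692 / 44,548 = 8.29%.
Labor force participation rate = 44,548 / 65,861 = 67.64%.

Unemployment rate ≈ 8.29%; labor force participation rate ≈ 67.64%.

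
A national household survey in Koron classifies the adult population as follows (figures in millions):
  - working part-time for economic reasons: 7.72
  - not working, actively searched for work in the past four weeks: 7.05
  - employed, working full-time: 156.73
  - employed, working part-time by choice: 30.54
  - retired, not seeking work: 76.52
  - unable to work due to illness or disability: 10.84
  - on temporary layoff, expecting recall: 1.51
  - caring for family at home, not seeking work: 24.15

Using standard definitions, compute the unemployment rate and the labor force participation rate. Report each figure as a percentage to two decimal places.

Employed = 7.72 + 156.73 + 30.54 = 194.99 million (anyone who worked, including part-time for economic reasons, counts as employed).
Unemployed = 7.05 + 1.51 = 8.56 million (jobless and actively searching, or on temporary layoff).
Labor force = 194.99 + 8.56 = 203.55 million.
Not in labor force = 76.52 + 10.84 + 24.15 = 111.51 million (those not working and not actively searching are outside the labor force).
Civilian working-age population = 203.55 + 111.51 = 315.06 million.
Unemployment rate = 8.56 / 203.55 = 4.21%.
Labor force participation rate = 203.55 / 315.06 = 64.61%.

Unemployment rate ≈ 4.21%; labor force participation rate ≈ 64.61%.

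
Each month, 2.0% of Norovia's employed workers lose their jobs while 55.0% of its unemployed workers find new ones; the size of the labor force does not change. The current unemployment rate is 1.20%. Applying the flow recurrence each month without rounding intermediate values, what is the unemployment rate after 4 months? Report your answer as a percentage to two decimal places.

Unemployment rate after four months ≈ 3.43%.

With a fixed labor force, u_{t+1} = u_t + s·(1−u_t) − f·u_t = u_t·(1−s−f) + s.
Here 1−s−f = 0.430 and s = 0.020.
u_1 = 0.012000 × 0.430 + 0.020 = 0.025160.
u_2 = 0.025160 × 0.430 + 0.020 = 0.030819.
u_3 = 0.030819 × 0.430 + 0.020 = 0.033252.
u_4 = 0.033252 × 0.430 + 0.020 = 0.034298.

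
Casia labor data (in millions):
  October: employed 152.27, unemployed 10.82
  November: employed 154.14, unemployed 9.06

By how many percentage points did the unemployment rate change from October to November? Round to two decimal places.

The unemployment rate changed by −1.08 percentage points.

October: labor force = 152.27 + 10.82 = 163.09; u = 10.82/163.09 = 6.63%.
November: labor force = 154.14 + 9.06 = 163.20; u = 9.06/163.20 = 5.55%.
Change = 5.55% − 6.63% = −1.08 pp.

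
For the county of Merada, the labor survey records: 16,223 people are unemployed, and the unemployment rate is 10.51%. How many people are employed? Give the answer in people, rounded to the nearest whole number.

Labor force = U / u = 16,223 / 0.1051 ≈ 154,358.
Employed = labor force − unemployed = 154,358 − 16,223 = 138,135.

About 138,135 are employed.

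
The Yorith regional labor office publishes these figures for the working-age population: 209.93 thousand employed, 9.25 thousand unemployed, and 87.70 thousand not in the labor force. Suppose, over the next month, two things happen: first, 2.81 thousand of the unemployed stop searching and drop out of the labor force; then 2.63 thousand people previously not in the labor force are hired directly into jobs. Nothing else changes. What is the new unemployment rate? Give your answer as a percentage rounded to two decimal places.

Initially, labor force = 209.93 + 9.25 = 219.18 thousand, so u = 9.25/219.18 = 4.22%.
After the first change, unemployed and labor force both fall by 2.81 → E = 209.93, U = 6.44, labor force = 216.37 thousand.
After the second change, employed and labor force both rise by 2.63; unemployed unchanged → E = 212.56, U = 6.44, labor force = 219.00 thousand.
New unemployment rate = 6.44 / 219.00 = 2.94%.

New unemployment rate ≈ 2.94%.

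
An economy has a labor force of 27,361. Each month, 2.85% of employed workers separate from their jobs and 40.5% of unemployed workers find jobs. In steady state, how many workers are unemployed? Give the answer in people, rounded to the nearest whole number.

About 1,799 are unemployed in steady state.

Steady-state unemployment rate u* = s/(s+f) = 2.85/(2.85+40.5) = 0.065744.
Unemployed = u* × labor force = 0.065744 × 27,361 ≈ 1,799.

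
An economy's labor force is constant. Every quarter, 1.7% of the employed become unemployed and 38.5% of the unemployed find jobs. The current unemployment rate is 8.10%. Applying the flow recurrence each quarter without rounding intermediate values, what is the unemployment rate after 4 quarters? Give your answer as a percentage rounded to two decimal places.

Unemployment rate after four quarters ≈ 4.72%.

With a fixed labor force, u_{t+1} = u_t + s·(1−u_t) − f·u_t = u_t·(1−s−f) + s.
Here 1−s−f = 0.598 and s = 0.017.
u_1 = 0.081000 × 0.598 + 0.017 = 0.065438.
u_2 = 0.065438 × 0.598 + 0.017 = 0.056132.
u_3 = 0.056132 × 0.598 + 0.017 = 0.050567.
u_4 = 0.050567 × 0.598 + 0.017 = 0.047239.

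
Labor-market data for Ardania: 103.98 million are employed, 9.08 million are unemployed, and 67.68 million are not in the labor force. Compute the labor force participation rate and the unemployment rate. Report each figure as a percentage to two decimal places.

Labor force = employed + unemployed = 103.98 + 9.08 = 113.06 million.
Working-age population = 113.06 + 67.68 = 180.74 million.
Unemployment rate = 9.08 / 113.06 = 8.03%.
Labor force participation rate = 113.06 / 180.74 = 62.55%.

Labor force participation rate ≈ 62.55%; unemployment rate ≈ 8.03%.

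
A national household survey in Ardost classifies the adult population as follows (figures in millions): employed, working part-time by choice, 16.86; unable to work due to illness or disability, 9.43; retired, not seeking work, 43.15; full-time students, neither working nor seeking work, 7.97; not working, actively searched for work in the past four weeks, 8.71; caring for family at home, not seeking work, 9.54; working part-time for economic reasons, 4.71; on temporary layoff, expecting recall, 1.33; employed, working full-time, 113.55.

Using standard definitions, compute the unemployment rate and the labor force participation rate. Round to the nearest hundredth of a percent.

Employed = 16.86 + 4.71 + 113.55 = 135.12 million (anyone who worked, including part-time for economic reasons, counts as employed).
Unemployed = 8.71 + 1.33 = 10.04 million (jobless and actively searching, or on temporary layoff).
Labor force = 135.12 + 10.04 = 145.16 million.
Not in labor force = 9.43 + 43.15 + 7.97 + 9.54 = 70.09 million (those not working and not actively searching are outside the labor force).
Civilian working-age population = 145.16 + 70.09 = 215.25 million.
Unemployment rate = 10.04 / 145.16 = 6.92%.
Labor force participation rate = 145.16 / 215.25 = 67.44%.

Unemployment rate ≈ 6.92%; labor force participation rate ≈ 67.44%.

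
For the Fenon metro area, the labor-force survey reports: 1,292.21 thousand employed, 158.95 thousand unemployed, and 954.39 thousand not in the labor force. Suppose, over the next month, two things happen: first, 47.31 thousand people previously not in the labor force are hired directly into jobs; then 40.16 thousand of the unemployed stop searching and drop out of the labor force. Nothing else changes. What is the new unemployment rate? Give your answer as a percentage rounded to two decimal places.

Initially, labor force = 1,292.21 + 158.95 = 1,451.16 thousand, so u = 158.95/1,451.16 = 10.95%.
After the first change, employed and labor force both rise by 47.31; unemployed unchanged → E = 1,339.52, U = 158.95, labor force = 1,498.47 thousand.
After the second change, unemployed and labor force both fall by 40.16 → E = 1,339.52, U = 118.79, labor force = 1,458.31 thousand.
New unemployment rate = 118.79 / 1,458.31 = 8.15%.

New unemployment rate ≈ 8.15%.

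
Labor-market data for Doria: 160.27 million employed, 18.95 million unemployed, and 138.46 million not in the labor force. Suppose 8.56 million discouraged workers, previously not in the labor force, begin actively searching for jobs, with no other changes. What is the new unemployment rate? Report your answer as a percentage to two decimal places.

Initially, labor force = 160.27 + 18.95 = 179.22 million, so u = 18.95/179.22 = 10.57%.
After the change, unemployed and labor force both rise by 8.56 → E = 160.27, U = 27.51, labor force = 187.78 million.
New unemployment rate = 27.51 / 187.78 = 14.65%.

New unemployment rate ≈ 14.65%.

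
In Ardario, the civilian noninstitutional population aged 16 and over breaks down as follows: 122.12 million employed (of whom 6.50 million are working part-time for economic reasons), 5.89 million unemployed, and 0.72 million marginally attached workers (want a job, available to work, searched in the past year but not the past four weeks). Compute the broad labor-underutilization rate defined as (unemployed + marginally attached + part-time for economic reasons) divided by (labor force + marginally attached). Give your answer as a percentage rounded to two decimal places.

Broad underutilization rate ≈ 10.18%.

Labor force = 122.12 + 5.89 = 128.01 million.
Numerator = 5.89 + 0.72 + 6.50 = 13.11 million.
Denominator = 128.01 + 0.72 = 128.73 million.
Broad rate = 13.11 / 128.73 = 10.18%.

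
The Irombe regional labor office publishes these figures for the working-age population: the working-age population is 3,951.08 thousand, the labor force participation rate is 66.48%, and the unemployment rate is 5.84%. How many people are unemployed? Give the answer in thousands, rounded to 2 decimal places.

Labor force = 0.6648 × 3,951.08 = 2,626.68 thousand.
Unemployed = 0.0584 × 2,626.68 ≈ 153.40 thousand.

About 153.40 thousand are unemployed.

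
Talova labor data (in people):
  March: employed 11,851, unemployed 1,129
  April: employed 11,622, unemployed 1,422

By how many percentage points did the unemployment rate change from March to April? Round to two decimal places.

March: labor force = 11,851 + 1,129 = 12,980; u = 1,129/12,980 = 8.70%.
April: labor force = 11,622 + 1,422 = 13,044; u = 1,422/13,044 = 10.90%.
Change = 10.90% − 8.70% = +2.20 pp.

The unemployment rate changed by +2.20 percentage points.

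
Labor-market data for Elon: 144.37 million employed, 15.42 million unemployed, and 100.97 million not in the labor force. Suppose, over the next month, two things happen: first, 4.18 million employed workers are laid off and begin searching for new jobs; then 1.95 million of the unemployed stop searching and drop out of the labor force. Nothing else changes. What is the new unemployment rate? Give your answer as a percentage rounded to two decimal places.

Initially, labor force = 144.37 + 15.42 = 159.79 million, so u = 15.42/159.79 = 9.65%.
After the first change, employed falls and unemployed rises by 4.18; labor force unchanged → E = 140.19, U = 19.60, labor force = 159.79 million.
After the second change, unemployed and labor force both fall by 1.95 → E = 140.19, U = 17.65, labor force = 157.84 million.
New unemployment rate = 17.65 / 157.84 = 11.18%.

New unemployment rate ≈ 11.18%.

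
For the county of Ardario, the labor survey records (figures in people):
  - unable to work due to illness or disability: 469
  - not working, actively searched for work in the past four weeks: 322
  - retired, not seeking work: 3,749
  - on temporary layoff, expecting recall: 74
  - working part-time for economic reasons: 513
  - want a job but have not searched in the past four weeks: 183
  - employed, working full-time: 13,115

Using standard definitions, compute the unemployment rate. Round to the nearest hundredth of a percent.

Unemployment rate ≈ 2.82%.

Employed = 513 + 13,115 = 13,628 (anyone who worked, including part-time for economic reasons, counts as employed).
Unemployed = 322 + 74 = 396 (jobless and actively searching, or on temporary layoff).
Labor force = 13,628 + 396 = 14,024.
Unemployment rate = 396 / 14,024 = 2.82%.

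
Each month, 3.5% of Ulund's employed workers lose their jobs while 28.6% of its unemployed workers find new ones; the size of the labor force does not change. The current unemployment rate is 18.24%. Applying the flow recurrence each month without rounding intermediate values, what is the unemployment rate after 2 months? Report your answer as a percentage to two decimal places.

With a fixed labor force, u_{t+1} = u_t + s·(1−u_t) − f·u_t = u_t·(1−s−f) + s.
Here 1−s−f = 0.679 and s = 0.035.
u_1 = 0.182400 × 0.679 + 0.035 = 0.158850.
u_2 = 0.158850 × 0.679 + 0.035 = 0.142859.

Unemployment rate after two months ≈ 14.29%.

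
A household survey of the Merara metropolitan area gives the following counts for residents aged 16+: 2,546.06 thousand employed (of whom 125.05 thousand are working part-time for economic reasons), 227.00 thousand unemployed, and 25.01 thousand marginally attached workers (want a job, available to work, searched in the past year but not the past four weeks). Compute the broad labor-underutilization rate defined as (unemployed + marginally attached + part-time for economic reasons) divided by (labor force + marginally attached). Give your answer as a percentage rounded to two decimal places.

Broad underutilization rate ≈ 13.48%.

Labor force = 2,546.06 + 227.00 = 2,773.06 thousand.
Numerator = 227.00 + 25.01 + 125.05 = 377.06 thousand.
Denominator = 2,773.06 + 25.01 = 2,798.07 thousand.
Broad rate = 377.06 / 2,798.07 = 13.48%.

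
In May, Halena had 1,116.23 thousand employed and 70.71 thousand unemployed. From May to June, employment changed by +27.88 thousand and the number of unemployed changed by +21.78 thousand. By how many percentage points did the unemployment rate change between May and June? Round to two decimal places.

The unemployment rate changed by +1.52 percentage points.

May: labor force = 1,116.23 + 70.71 = 1,186.94; u = 70.71/1,186.94 = 5.96%.
June: labor force = 1,144.11 + 92.49 = 1,236.60; u = 92.49/1,236.60 = 7.48%.
Change = 7.48% − 5.96% = +1.52 pp.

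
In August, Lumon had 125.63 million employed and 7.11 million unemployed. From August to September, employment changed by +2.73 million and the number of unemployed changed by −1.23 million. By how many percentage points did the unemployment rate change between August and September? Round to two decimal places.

The unemployment rate changed by −0.98 percentage points.

August: labor force = 125.63 + 7.11 = 132.74; u = 7.11/132.74 = 5.36%.
September: labor force = 128.36 + 5.88 = 134.24; u = 5.88/134.24 = 4.38%.
Change = 4.38% − 5.36% = −0.98 pp.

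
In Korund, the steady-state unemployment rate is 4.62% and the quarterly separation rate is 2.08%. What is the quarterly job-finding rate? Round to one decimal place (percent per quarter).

From u* = s/(s+f): f = s·(1−u)/u.
f = 2.08 × (1 − 0.0462) / 0.0462 = 1.9839 / 0.0462 ≈ 42.9% per quarter.

Job-finding rate ≈ 42.9% per quarter.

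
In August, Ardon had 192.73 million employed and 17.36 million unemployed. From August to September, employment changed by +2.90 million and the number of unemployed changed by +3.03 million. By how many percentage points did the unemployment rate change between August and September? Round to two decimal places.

The unemployment rate changed by +1.18 percentage points.

August: labor force = 192.73 + 17.36 = 210.09; u = 17.36/210.09 = 8.26%.
September: labor force = 195.63 + 20.39 = 216.02; u = 20.39/216.02 = 9.44%.
Change = 9.44% − 8.26% = +1.18 pp.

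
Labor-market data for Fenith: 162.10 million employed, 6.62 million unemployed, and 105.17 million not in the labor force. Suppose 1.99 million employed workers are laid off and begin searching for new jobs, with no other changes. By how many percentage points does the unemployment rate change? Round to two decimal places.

The unemployment rate changes by +1.18 percentage points.

Initially, labor force = 162.10 + 6.62 = 168.72 million, so u = 6.62/168.72 = 3.92%.
After the change, employed falls and unemployed rises by 1.99; labor force unchanged → E = 160.11, U = 8.61, labor force = 168.72 million.
New unemployment rate = 8.61 / 168.72 = 5.10%.
Change = 5.10% − 3.92% = +1.18 percentage points.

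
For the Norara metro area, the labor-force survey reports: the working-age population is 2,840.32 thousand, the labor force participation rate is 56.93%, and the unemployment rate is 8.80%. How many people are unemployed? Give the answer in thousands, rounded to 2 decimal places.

About 142.30 thousand are unemployed.

Labor force = 0.5693 × 2,840.32 = 1,616.99 thousand.
Unemployed = 0.0880 × 1,616.99 ≈ 142.30 thousand.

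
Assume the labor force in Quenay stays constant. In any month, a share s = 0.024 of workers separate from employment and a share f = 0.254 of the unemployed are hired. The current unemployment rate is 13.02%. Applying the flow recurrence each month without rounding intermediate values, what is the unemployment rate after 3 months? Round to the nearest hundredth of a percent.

Unemployment rate after three months ≈ 10.28%.

With a fixed labor force, u_{t+1} = u_t + s·(1−u_t) − f·u_t = u_t·(1−s−f) + s.
Here 1−s−f = 0.722 and s = 0.024.
u_1 = 0.130200 × 0.722 + 0.024 = 0.118004.
u_2 = 0.118004 × 0.722 + 0.024 = 0.109199.
u_3 = 0.109199 × 0.722 + 0.024 = 0.102842.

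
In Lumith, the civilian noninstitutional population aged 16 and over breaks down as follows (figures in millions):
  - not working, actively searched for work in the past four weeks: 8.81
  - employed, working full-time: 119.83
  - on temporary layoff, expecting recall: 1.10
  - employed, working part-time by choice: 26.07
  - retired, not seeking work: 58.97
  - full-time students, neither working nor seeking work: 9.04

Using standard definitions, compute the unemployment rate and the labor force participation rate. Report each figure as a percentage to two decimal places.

Employed = 119.83 + 26.07 = 145.90 million.
Unemployed = 8.81 + 1.10 = 9.91 million (jobless and actively searching, or on temporary layoff).
Labor force = 145.90 + 9.91 = 155.81 million.
Not in labor force = 58.97 + 9.04 = 68.01 million (those not working and not actively searching are outside the labor force).
Civilian working-age population = 155.81 + 68.01 = 223.82 million.
Unemployment rate = 9.91 / 155.81 = 6.36%.
Labor force participation rate = 155.81 / 223.82 = 69.61%.

Unemployment rate ≈ 6.36%; labor force participation rate ≈ 69.61%.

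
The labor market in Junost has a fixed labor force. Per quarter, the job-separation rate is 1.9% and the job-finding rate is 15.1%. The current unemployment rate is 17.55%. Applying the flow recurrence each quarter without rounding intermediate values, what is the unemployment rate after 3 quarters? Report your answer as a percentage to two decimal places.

Unemployment rate after three quarters ≈ 14.82%.

With a fixed labor force, u_{t+1} = u_t + s·(1−u_t) − f·u_t = u_t·(1−s−f) + s.
Here 1−s−f = 0.830 and s = 0.019.
u_1 = 0.175500 × 0.830 + 0.019 = 0.164665.
u_2 = 0.164665 × 0.830 + 0.019 = 0.155672.
u_3 = 0.155672 × 0.830 + 0.019 = 0.148208.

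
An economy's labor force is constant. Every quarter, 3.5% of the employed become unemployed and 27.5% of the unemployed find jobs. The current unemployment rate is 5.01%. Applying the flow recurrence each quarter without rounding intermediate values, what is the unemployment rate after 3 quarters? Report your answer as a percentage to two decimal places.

With a fixed labor force, u_{t+1} = u_t + s·(1−u_t) − f·u_t = u_t·(1−s−f) + s.
Here 1−s−f = 0.690 and s = 0.035.
u_1 = 0.050100 × 0.690 + 0.035 = 0.069569.
u_2 = 0.069569 × 0.690 + 0.035 = 0.083003.
u_3 = 0.083003 × 0.690 + 0.035 = 0.092272.

Unemployment rate after three quarters ≈ 9.23%.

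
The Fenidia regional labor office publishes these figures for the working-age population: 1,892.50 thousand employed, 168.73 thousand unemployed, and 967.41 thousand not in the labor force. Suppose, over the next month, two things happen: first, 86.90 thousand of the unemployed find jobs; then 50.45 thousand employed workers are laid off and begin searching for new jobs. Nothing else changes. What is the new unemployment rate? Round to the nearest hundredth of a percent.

Initially, labor force = 1,892.50 + 168.73 = 2,061.23 thousand, so u = 168.73/2,061.23 = 8.19%.
After the first change, unemployed falls and employed rises by 86.90; labor force unchanged → E = 1,979.40, U = 81.83, labor force = 2,061.23 thousand.
After the second change, employed falls and unemployed rises by 50.45; labor force unchanged → E = 1,928.95, U = 132.28, labor force = 2,061.23 thousand.
New unemployment rate = 132.28 / 2,061.23 = 6.42%.

New unemployment rate ≈ 6.42%.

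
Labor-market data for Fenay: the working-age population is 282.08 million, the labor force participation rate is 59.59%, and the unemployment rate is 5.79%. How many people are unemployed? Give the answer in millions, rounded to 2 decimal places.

About 9.73 million are unemployed.

Labor force = 0.5959 × 282.08 = 168.09 million.
Unemployed = 0.0579 × 168.09 ≈ 9.73 million.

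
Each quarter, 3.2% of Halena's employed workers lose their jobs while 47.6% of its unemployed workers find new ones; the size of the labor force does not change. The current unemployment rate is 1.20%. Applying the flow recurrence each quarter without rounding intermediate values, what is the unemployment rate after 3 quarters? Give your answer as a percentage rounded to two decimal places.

Unemployment rate after three quarters ≈ 5.69%.

With a fixed labor force, u_{t+1} = u_t + s·(1−u_t) − f·u_t = u_t·(1−s−f) + s.
Here 1−s−f = 0.492 and s = 0.032.
u_1 = 0.012000 × 0.492 + 0.032 = 0.037904.
u_2 = 0.037904 × 0.492 + 0.032 = 0.050649.
u_3 = 0.050649 × 0.492 + 0.032 = 0.056919.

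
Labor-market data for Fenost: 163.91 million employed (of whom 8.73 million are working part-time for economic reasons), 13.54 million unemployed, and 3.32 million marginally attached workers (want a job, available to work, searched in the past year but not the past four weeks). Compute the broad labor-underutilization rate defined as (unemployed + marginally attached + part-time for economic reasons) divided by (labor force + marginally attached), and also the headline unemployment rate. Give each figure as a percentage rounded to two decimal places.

Broad underutilization rate ≈ 14.16%; headline unemployment rate ≈ 7.63%.

Labor force = 163.91 + 13.54 = 177.45 million.
Numerator = 13.54 + 3.32 + 8.73 = 25.59 million.
Denominator = 177.45 + 3.32 = 180.77 million.
Broad rate = 25.59 / 180.77 = 14.16%.
Headline unemployment rate = 13.54 / 177.45 = 7.63%.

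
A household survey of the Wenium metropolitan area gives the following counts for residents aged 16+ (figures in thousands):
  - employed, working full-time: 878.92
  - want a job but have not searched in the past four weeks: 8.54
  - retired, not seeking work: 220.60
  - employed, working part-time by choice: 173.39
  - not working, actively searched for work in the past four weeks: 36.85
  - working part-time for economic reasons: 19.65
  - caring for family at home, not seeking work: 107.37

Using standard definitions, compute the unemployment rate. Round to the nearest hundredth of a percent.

Employed = 878.92 + 173.39 + 19.65 = 1,071.96 thousand (anyone who worked, including part-time for economic reasons, counts as employed).
Unemployed = 36.85 thousand.
Labor force = 1,071.96 + 36.85 = 1,108.81 thousand.
Unemployment rate = 36.85 / 1,108.81 = 3.32%.

Unemployment rate ≈ 3.32%.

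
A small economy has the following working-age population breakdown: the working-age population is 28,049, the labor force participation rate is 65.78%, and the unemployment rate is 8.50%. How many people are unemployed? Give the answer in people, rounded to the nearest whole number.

About 1,568 are unemployed.

Labor force = 0.6578 × 28,049 = 18,451.
Unemployed = 0.0850 × 18,451 ≈ 1,568.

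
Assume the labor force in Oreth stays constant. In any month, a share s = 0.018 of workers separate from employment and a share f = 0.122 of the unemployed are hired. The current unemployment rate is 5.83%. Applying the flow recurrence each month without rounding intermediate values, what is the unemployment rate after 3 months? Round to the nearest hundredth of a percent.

With a fixed labor force, u_{t+1} = u_t + s·(1−u_t) − f·u_t = u_t·(1−s−f) + s.
Here 1−s−f = 0.860 and s = 0.018.
u_1 = 0.058300 × 0.860 + 0.018 = 0.068138.
u_2 = 0.068138 × 0.860 + 0.018 = 0.076599.
u_3 = 0.076599 × 0.860 + 0.018 = 0.083875.

Unemployment rate after three months ≈ 8.39%.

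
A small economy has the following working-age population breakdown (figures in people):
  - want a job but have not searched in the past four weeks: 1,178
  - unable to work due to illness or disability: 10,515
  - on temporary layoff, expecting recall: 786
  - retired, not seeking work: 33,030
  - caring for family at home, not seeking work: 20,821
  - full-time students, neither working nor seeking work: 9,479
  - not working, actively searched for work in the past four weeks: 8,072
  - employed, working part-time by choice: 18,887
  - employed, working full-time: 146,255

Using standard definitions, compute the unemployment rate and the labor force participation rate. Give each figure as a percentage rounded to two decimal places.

Employed = 18,887 + 146,255 = 165,142.
Unemployed = 786 + 8,072 = 8,858 (jobless and actively searching, or on temporary layoff).
Labor force = 165,142 + 8,858 = 174,000.
Not in labor force = 1,178 + 10,515 + 33,030 + 20,821 + 9,479 = 75,023 (those not working and not actively searching are outside the labor force — including those who want a job but have given up searching).
Civilian working-age population = 174,000 + 75,023 = 249,023.
Unemployment rate = 8,858 / 174,000 = 5.09%.
Labor force participation rate = 174,000 / 249,023 = 69.87%.

Unemployment rate ≈ 5.09%; labor force participation rate ≈ 69.87%.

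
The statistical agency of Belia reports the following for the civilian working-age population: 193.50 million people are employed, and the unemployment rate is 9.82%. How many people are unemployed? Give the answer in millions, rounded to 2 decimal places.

About 21.07 million are unemployed.

Let U be the number unemployed. The labor force is E + U, and U/(E+U) = 0.0982.
So U = 0.0982 × 193.50 / (1 − 0.0982) = 19.0017 / 0.9018 ≈ 21.07 million.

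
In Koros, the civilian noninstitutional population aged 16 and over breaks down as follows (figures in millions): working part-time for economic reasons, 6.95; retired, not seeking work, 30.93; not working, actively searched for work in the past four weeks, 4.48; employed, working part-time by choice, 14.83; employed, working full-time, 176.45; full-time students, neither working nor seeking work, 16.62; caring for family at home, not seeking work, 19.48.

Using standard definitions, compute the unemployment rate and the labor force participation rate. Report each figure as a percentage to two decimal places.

Employed = 6.95 + 14.83 + 176.45 = 198.23 million (anyone who worked, including part-time for economic reasons, counts as employed).
Unemployed = 4.48 million.
Labor force = 198.23 + 4.48 = 202.71 million.
Not in labor force = 30.93 + 16.62 + 19.48 = 67.03 million (those not working and not actively searching are outside the labor force).
Civilian working-age population = 202.71 + 67.03 = 269.74 million.
Unemployment rate = 4.48 / 202.71 = 2.21%.
Labor force participation rate = 202.71 / 269.74 = 75.15%.

Unemployment rate ≈ 2.21%; labor force participation rate ≈ 75.15%.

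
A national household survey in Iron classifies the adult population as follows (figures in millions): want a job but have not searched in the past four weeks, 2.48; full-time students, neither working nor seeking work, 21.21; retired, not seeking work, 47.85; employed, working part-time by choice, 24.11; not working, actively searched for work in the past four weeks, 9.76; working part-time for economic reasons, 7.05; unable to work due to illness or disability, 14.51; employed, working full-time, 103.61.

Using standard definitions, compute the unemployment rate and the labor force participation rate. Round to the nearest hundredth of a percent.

Unemployment rate ≈ 6.75%; labor force participation rate ≈ 62.68%.

Employed = 24.11 + 7.05 + 103.61 = 134.77 million (anyone who worked, including part-time for economic reasons, counts as employed).
Unemployed = 9.76 million.
Labor force = 134.77 + 9.76 = 144.53 million.
Not in labor force = 2.48 + 21.21 + 47.85 + 14.51 = 86.05 million (those not working and not actively searching are outside the labor force — including those who want a job but have given up searching).
Civilian working-age population = 144.53 + 86.05 = 230.58 million.
Unemployment rate = 9.76 / 144.53 = 6.75%.
Labor force participation rate = 144.53 / 230.58 = 62.68%.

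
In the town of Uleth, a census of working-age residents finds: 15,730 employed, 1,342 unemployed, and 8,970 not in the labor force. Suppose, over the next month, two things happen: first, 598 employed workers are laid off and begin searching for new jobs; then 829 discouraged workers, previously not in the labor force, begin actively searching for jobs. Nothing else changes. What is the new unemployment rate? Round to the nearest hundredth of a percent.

New unemployment rate ≈ 15.47%.

Initially, labor force = 15,730 + 1,342 = 17,072, so u = 1,342/17,072 = 7.86%.
After the first change, employed falls and unemployed rises by 598; labor force unchanged → E = 15,132, U = 1,940, labor force = 17,072.
After the second change, unemployed and labor force both rise by 829 → E = 15,132, U = 2,769, labor force = 17,901.
New unemployment rate = 2,769 / 17,901 = 15.47%.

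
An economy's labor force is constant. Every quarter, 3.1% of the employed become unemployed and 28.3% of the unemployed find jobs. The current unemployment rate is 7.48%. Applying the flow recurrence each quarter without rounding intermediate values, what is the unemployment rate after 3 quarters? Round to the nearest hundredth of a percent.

Unemployment rate after three quarters ≈ 9.10%.

With a fixed labor force, u_{t+1} = u_t + s·(1−u_t) − f·u_t = u_t·(1−s−f) + s.
Here 1−s−f = 0.686 and s = 0.031.
u_1 = 0.074800 × 0.686 + 0.031 = 0.082313.
u_2 = 0.082313 × 0.686 + 0.031 = 0.087467.
u_3 = 0.087467 × 0.686 + 0.031 = 0.091002.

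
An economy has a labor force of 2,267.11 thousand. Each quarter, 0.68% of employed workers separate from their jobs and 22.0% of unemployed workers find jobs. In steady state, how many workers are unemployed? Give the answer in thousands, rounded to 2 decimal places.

About 67.97 thousand are unemployed in steady state.

Steady-state unemployment rate u* = s/(s+f) = 0.68/(0.68+22.0) = 0.029982.
Unemployed = u* × labor force = 0.029982 × 2,267.11 ≈ 67.97 thousand.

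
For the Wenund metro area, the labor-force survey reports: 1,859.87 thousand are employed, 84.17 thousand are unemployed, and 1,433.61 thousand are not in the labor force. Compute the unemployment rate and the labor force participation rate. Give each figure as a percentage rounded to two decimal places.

Labor force = employed + unemployed = 1,859.87 + 84.17 = 1,944.04 thousand.
Working-age population = 1,944.04 + 1,433.61 = 3,377.65 thousand.
Unemployment rate = 84.17 / 1,944.04 = 4.33%.
Labor force participation rate = 1,944.04 / 3,377.65 = 57.56%.

Unemployment rate ≈ 4.33%; labor force participation rate ≈ 57.56%.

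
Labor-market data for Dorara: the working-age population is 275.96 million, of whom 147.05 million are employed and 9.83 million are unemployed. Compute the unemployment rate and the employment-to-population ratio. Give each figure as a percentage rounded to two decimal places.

Labor force = employed + unemployed = 147.05 + 9.83 = 156.88 million.
Unemployment rate = 9.83 / 156.88 = 6.27%.
Employment-population ratio = 147.05 / 275.96 = 53.29%.

Unemployment rate ≈ 6.27%; employment-population ratio ≈ 53.29%.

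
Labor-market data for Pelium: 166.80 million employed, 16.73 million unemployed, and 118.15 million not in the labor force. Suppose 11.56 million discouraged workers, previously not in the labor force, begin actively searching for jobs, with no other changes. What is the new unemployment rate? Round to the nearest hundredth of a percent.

New unemployment rate ≈ 14.50%.

Initially, labor force = 166.80 + 16.73 = 183.53 million, so u = 16.73/183.53 = 9.12%.
After the change, unemployed and labor force both rise by 11.56 → E = 166.80, U = 28.29, labor force = 195.09 million.
New unemployment rate = 28.29 / 195.09 = 14.50%.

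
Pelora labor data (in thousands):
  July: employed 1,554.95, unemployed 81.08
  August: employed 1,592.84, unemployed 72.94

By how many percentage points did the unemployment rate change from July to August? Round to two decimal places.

The unemployment rate changed by −0.58 percentage points.

July: labor force = 1,554.95 + 81.08 = 1,636.03; u = 81.08/1,636.03 = 4.96%.
August: labor force = 1,592.84 + 72.94 = 1,665.78; u = 72.94/1,665.78 = 4.38%.
Change = 4.38% − 4.96% = −0.58 pp.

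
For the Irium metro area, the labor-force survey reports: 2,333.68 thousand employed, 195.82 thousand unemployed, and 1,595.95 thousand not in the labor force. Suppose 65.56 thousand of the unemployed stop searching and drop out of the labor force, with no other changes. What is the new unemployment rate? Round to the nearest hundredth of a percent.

New unemployment rate ≈ 5.29%.

Initially, labor force = 2,333.68 + 195.82 = 2,529.50 thousand, so u = 195.82/2,529.50 = 7.74%.
After the change, unemployed and labor force both fall by 65.56 → E = 2,333.68, U = 130.26, labor force = 2,463.94 thousand.
New unemployment rate = 130.26 / 2,463.94 = 5.29%.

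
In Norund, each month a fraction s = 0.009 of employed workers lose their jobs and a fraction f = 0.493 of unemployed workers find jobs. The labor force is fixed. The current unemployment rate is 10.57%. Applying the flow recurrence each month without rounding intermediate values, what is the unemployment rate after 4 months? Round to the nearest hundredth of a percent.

Unemployment rate after four months ≈ 2.33%.

With a fixed labor force, u_{t+1} = u_t + s·(1−u_t) − f·u_t = u_t·(1−s−f) + s.
Here 1−s−f = 0.498 and s = 0.009.
u_1 = 0.105700 × 0.498 + 0.009 = 0.061639.
u_2 = 0.061639 × 0.498 + 0.009 = 0.039696.
u_3 = 0.039696 × 0.498 + 0.009 = 0.028769.
u_4 = 0.028769 × 0.498 + 0.009 = 0.023327.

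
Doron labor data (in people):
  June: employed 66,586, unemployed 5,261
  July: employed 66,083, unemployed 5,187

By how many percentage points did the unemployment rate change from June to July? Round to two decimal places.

The unemployment rate changed by −0.04 percentage points.

June: labor force = 66,586 + 5,261 = 71,847; u = 5,261/71,847 = 7.32%.
July: labor force = 66,083 + 5,187 = 71,270; u = 5,187/71,270 = 7.28%.
Change = 7.28% − 7.32% = −0.04 pp.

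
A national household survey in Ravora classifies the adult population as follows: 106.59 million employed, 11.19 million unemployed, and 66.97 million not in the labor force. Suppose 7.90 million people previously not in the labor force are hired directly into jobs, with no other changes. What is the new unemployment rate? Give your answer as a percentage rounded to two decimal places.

Initially, labor force = 106.59 + 11.19 = 117.78 million, so u = 11.19/117.78 = 9.50%.
After the change, employed and labor force both rise by 7.90; unemployed unchanged → E = 114.49, U = 11.19, labor force = 125.68 million.
New unemployment rate = 11.19 / 125.68 = 8.90%.

New unemployment rate ≈ 8.90%.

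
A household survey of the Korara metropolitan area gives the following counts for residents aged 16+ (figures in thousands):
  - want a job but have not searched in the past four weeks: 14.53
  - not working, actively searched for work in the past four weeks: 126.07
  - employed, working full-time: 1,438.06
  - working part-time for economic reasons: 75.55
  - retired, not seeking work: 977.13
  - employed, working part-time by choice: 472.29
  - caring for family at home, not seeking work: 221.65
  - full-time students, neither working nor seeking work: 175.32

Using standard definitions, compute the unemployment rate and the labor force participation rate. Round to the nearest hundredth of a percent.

Unemployment rate ≈ 5.97%; labor force participation rate ≈ 60.33%.

Employed = 1,438.06 + 75.55 + 472.29 = 1,985.90 thousand (anyone who worked, including part-time for economic reasons, counts as employed).
Unemployed = 126.07 thousand.
Labor force = 1,985.90 + 126.07 = 2,111.97 thousand.
Not in labor force = 14.53 + 977.13 + 221.65 + 175.32 = 1,388.63 thousand (those not working and not actively searching are outside the labor force — including those who want a job but have given up searching).
Civilian working-age population = 2,111.97 + 1,388.63 = 3,500.60 thousand.
Unemployment rate = 126.07 / 2,111.97 = 5.97%.
Labor force participation rate = 2,111.97 / 3,500.60 = 60.33%.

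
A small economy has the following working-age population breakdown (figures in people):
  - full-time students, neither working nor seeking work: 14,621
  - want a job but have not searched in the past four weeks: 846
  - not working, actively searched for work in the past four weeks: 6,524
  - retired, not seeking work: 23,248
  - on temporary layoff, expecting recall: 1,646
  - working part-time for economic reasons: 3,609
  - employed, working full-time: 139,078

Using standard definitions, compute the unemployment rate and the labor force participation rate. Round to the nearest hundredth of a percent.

Unemployment rate ≈ 5.42%; labor force participation rate ≈ 79.58%.

Employed = 3,609 + 139,078 = 142,687 (anyone who worked, including part-time for economic reasons, counts as employed).
Unemployed = 6,524 + 1,646 = 8,170 (jobless and actively searching, or on temporary layoff).
Labor force = 142,687 + 8,170 = 150,857.
Not in labor force = 14,621 + 846 + 23,248 = 38,715 (those not working and not actively searching are outside the labor force — including those who want a job but have given up searching).
Civilian working-age population = 150,857 + 38,715 = 189,572.
Unemployment rate = 8,170 / 150,857 = 5.42%.
Labor force participation rate = 150,857 / 189,572 = 79.58%.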